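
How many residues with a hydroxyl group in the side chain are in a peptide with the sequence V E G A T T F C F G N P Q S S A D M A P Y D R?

The –OH-bearing residues are Ser, Thr (aliphatic alcohols), and Tyr (phenol).
Matching residues: T5, T6, S14, S15, Y21.

5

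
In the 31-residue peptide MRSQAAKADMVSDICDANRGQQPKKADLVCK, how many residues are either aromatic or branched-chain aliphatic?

4

Aromatic: F, W, Y. Branched-chain aliphatic: I, L, V.
Aromatic residues here: none (0).
Branched-chain aliphatic residues here: V11, I14, L28, V29 (4).
The two groups share no amino acid, so total = 0 + 4 = 4.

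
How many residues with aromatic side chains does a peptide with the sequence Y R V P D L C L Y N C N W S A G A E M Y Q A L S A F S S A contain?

The aromatic amino acids are Phe (F, benzyl), Trp (W, indole), and Tyr (Y, phenol).
Matching residues: Y1, Y9, W13, Y20, F26.

5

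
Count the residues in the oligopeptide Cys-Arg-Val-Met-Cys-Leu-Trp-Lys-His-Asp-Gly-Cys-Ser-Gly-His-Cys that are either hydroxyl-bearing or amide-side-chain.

1

Hydroxyl-bearing: S, T, Y. Amide-side-chain: N, Q.
Hydroxyl-bearing residues here: Ser13 (1).
Amide-side-chain residues here: none (0).
The two groups share no amino acid, so total = 1 + 0 = 1.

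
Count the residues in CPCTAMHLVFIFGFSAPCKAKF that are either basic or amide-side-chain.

3

Basic: H, K, R. Amide-side-chain: N, Q.
Basic residues here: H7, K19, K21 (3).
Amide-side-chain residues here: none (0).
The two groups share no amino acid, so total = 3 + 0 = 3.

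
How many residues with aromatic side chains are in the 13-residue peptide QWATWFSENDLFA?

4

F, W, and Y each carry an aromatic ring on the side chain.
Matching residues: W2, W5, F6, F12.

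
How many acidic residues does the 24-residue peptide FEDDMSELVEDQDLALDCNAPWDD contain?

Aspartate (D) and glutamate (E) have carboxylic-acid side chains and are the acidic amino acids.
Matching residues: E2, D3, D4, E7, E10, D11, D13, D17, D23, D24.

10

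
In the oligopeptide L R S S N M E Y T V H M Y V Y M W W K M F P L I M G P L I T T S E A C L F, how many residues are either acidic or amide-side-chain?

Acidic: D, E. Amide-side-chain: N, Q.
Acidic residues here: E7, E33 (2).
Amide-side-chain residues here: N5 (1).
The two groups share no amino acid, so total = 2 + 1 = 3.

3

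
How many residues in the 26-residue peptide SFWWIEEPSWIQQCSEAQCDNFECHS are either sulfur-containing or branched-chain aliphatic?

Sulfur-containing: C, M. Branched-chain aliphatic: I, L, V.
Sulfur-containing residues here: C14, C19, C24 (3).
Branched-chain aliphatic residues here: I5, I11 (2).
The two groups share no amino acid, so total = 3 + 2 = 5.

5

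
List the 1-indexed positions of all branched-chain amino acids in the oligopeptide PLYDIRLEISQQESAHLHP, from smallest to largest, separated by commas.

Valine (V), leucine (L), and isoleucine (I) are the branched-chain amino acids.
Matching residues: L2, I5, L7, I9, L17.

2, 5, 7, 9, 17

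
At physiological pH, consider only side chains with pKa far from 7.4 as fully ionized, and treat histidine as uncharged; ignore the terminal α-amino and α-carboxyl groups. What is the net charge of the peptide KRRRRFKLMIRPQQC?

Near pH 7.4, K and R contribute +1 each, D and E contribute −1 each, and every other side chain (His included, as stated) is uncharged.
Positive (K, R): K1, R2, R3, R4, R5, K7, R11 → +7.
Negative (D, E): none → −0.
Net charge = (+7) + (−0) = +7.

+7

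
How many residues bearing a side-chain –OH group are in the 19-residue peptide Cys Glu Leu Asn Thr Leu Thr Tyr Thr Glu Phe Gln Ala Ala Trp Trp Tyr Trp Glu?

5

S, T, and Y are the three residues with a side-chain hydroxyl.
Matching residues: Thr5, Thr7, Tyr8, Thr9, Tyr17.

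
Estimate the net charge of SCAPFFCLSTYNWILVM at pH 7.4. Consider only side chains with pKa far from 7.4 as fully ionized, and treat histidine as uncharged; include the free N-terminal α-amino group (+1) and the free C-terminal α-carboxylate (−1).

At pH ~7.4 the Lys and Arg side chains are protonated (+1), the Asp and Glu side chains are deprotonated (−1), and with His taken as neutral all other side chains carry no charge.
Positive (K, R): none → +0.
Negative (D, E): none → −0.
The N-terminus (+1) and C-terminus (−1) cancel.
Net charge = (+0) + (−0) = 0.

0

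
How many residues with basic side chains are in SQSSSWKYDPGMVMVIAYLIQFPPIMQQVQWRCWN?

The basic amino acids are Lys (K), Arg (R), and His (H).
Matching residues: K7, R32.

2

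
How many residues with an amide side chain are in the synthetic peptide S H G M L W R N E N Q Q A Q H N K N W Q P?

8

The amide-side-chain residues are Asn (N) and Gln (Q).
Matching residues: N8, N10, Q11, Q12, Q14, N16, N18, Q20.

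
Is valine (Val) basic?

K, R, and H are the three residues with basic side chains (ε-amine, guanidinium, and imidazole respectively).
Valine is not in this group.

No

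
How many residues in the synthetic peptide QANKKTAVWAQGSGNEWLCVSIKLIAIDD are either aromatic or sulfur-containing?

Aromatic: F, W, Y. Sulfur-containing: C, M.
Aromatic residues here: W9, W17 (2).
Sulfur-containing residues here: C19 (1).
The two groups share no amino acid, so total = 2 + 1 = 3.

3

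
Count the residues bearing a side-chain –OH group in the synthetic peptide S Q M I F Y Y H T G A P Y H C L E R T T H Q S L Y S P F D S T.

S, T, and Y are the three residues with a side-chain hydroxyl.
Matching residues: S1, Y6, Y7, T9, Y13, T19, T20, S23, Y25, S26, S30, T31.

12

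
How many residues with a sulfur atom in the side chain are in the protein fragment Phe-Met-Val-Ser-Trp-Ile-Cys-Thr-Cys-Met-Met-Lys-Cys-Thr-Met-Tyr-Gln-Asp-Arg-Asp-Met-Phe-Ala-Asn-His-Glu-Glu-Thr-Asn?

The sulfur-bearing residues are cysteine (–SH) and methionine (–S–CH₃).
Matching residues: Met2, Cys7, Cys9, Met10, Met11, Cys13, Met15, Met21.

8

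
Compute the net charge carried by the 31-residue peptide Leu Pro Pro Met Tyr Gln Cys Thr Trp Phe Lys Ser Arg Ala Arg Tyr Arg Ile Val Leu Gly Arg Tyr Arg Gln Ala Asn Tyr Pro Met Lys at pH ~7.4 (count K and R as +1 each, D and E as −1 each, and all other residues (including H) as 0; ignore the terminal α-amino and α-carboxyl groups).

Positive (K, R): Lys11, Arg13, Arg15, Arg17, Arg22, Arg24, Lys31 → +7.
Negative (D, E): none → −0.
Net charge = (+7) + (−0) = +7.

+7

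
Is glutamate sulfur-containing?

No

Cysteine (C, thiol) and methionine (M, thioether) are the two sulfur-containing amino acids.
Glutamate is not in this group.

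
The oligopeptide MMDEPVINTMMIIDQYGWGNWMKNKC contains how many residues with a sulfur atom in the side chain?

Only Cys (C) and Met (M) have a sulfur atom in the side chain.
Matching residues: M1, M2, M10, M11, M22, C26.

6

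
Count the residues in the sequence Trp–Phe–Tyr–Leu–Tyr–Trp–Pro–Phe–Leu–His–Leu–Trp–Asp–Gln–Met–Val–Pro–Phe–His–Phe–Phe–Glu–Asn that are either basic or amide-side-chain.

4

Basic: H, K, R. Amide-side-chain: N, Q.
Basic residues here: His10, His19 (2).
Amide-side-chain residues here: Gln14, Asn23 (2).
The two groups share no amino acid, so total = 2 + 2 = 4.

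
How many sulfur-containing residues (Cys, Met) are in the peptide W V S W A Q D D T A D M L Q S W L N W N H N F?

1

Matching residues: M12.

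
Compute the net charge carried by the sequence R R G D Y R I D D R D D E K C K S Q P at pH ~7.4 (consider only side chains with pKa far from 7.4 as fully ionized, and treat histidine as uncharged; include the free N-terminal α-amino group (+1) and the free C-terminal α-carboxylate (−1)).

Near pH 7.4, K and R contribute +1 each, D and E contribute −1 each, and every other side chain (His included, as stated) is uncharged.
Positive (K, R): R1, R2, R6, R10, K14, K16 → +6.
Negative (D, E): D4, D8, D9, D11, D12, E13 → −6.
The N-terminus (+1) and C-terminus (−1) cancel.
Net charge = (+6) + (−6) = 0.

0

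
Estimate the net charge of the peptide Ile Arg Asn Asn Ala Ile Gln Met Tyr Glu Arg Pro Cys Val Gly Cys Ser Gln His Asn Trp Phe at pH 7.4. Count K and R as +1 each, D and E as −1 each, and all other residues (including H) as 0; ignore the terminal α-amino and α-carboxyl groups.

+1

Positive (K, R): Arg2, Arg11 → +2.
Negative (D, E): Glu10 → −1.
Net charge = (+2) + (−1) = +1.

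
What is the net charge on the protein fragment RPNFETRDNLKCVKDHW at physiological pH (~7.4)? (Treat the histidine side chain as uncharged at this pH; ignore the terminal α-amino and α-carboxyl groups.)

+1

At pH ~7.4 the Lys and Arg side chains are protonated (+1), the Asp and Glu side chains are deprotonated (−1), and with His taken as neutral all other side chains carry no charge.
Positive (K, R): R1, R7, K11, K14 → +4.
Negative (D, E): E5, D8, D15 → −3.
Net charge = (+4) + (−3) = +1.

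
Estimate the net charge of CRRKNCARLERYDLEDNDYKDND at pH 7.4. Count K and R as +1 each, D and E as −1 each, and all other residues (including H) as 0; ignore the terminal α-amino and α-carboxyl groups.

-1

Positive (K, R): R2, R3, K4, R8, R11, K20 → +6.
Negative (D, E): E10, D13, E15, D16, D18, D21, D23 → −7.
Net charge = (+6) + (−7) = −1.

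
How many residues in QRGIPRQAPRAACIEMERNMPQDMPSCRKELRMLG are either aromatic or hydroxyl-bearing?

1

Aromatic: F, W, Y. Hydroxyl-bearing: S, T, Y.
Aromatic residues here: none (0).
Hydroxyl-bearing residues here: S26 (1).
(Y belongs to both groups, but none appear in this sequence.) Total = 0 + 1 = 1.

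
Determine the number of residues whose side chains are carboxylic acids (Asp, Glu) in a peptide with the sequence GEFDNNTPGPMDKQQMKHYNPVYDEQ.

5

Matching residues: E2, D4, D12, D24, E25.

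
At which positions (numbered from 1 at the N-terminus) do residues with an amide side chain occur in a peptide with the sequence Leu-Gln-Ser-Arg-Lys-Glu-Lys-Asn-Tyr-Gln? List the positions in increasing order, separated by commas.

Asparagine (N) and glutamine (Q) have uncharged amide side chains.
Matching residues: Gln2, Asn8, Gln10.

2, 8, 10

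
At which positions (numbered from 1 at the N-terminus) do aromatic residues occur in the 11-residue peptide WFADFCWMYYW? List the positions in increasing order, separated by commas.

Phenylalanine (F), tryptophan (W), and tyrosine (Y) have aromatic ring side chains.
Matching residues: W1, F2, F5, W7, Y9, Y10, W11.

1, 2, 5, 7, 9, 10, 11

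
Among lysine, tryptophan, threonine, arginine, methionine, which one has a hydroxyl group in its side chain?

S, T, and Y are the three residues with a side-chain hydroxyl.
Of the listed options, only threonine belongs to this group.

threonine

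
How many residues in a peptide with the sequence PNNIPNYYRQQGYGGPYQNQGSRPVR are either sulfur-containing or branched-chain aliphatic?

Sulfur-containing: C, M. Branched-chain aliphatic: I, L, V.
Sulfur-containing residues here: none (0).
Branched-chain aliphatic residues here: I4, V25 (2).
The two groups share no amino acid, so total = 0 + 2 = 2.

2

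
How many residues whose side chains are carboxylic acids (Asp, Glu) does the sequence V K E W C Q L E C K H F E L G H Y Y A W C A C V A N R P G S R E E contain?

Matching residues: E3, E8, E13, E32, E33.

5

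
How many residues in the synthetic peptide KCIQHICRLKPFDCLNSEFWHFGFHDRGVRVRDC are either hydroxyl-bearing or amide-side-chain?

3

Hydroxyl-bearing: S, T, Y. Amide-side-chain: N, Q.
Hydroxyl-bearing residues here: S17 (1).
Amide-side-chain residues here: Q4, N16 (2).
The two groups share no amino acid, so total = 1 + 2 = 3.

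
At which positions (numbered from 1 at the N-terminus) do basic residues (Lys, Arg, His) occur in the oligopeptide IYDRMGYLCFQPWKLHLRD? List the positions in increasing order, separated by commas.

4, 14, 16, 18

Matching residues: R4, K14, H16, R18.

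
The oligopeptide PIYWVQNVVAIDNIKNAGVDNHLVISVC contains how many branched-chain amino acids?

11

The BCAAs are Val, Leu, and Ile — aliphatic side chains with a branch point.
Matching residues: I2, V5, V8, V9, I11, I14, V19, L23, V24, I25, V27.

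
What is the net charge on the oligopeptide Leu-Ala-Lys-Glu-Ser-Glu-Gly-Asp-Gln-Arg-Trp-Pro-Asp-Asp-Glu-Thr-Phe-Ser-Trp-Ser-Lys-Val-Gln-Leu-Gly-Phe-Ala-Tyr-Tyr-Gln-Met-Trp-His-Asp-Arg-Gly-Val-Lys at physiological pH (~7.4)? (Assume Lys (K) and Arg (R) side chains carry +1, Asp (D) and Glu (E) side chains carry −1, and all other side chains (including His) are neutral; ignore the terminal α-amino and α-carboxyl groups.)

-2

Positive (K, R): Lys3, Arg10, Lys21, Arg35, Lys38 → +5.
Negative (D, E): Glu4, Glu6, Asp8, Asp13, Asp14, Glu15, Asp34 → −7.
Net charge = (+5) + (−7) = −2.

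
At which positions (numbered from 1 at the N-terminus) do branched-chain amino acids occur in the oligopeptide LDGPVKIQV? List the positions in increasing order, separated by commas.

1, 5, 7, 9

Valine (V), leucine (L), and isoleucine (I) are the branched-chain amino acids.
Matching residues: L1, V5, I7, V9.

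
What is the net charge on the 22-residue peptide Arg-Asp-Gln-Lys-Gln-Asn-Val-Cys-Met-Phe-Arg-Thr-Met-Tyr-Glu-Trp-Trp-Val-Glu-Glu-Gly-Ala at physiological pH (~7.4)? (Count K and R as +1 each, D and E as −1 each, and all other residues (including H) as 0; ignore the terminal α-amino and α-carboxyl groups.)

-1

Positive (K, R): Arg1, Lys4, Arg11 → +3.
Negative (D, E): Asp2, Glu15, Glu19, Glu20 → −4.
Net charge = (+3) + (−4) = −1.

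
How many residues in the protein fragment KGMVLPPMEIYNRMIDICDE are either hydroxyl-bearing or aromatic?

1

Hydroxyl-bearing: S, T, Y. Aromatic: F, W, Y.
Hydroxyl-bearing residues here: Y11 (1).
Aromatic residues here: Y11 (1).
Y is in both groups, so the 1 Y residue must not be double-counted.
Total = 1 + 1 − 1 = 1.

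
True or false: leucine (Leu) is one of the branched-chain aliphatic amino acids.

V, L, and I make up the branched-chain aliphatic group.
Leucine is in this group.

True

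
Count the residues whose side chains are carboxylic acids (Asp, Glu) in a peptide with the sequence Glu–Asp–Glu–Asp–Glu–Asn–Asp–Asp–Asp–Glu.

Matching residues: Glu1, Asp2, Glu3, Asp4, Glu5, Asp7, Asp8, Asp9, Glu10.

9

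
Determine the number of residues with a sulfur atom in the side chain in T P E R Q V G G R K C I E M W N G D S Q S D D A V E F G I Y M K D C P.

4

The sulfur-bearing residues are cysteine (–SH) and methionine (–S–CH₃).
Matching residues: C11, M14, M31, C34.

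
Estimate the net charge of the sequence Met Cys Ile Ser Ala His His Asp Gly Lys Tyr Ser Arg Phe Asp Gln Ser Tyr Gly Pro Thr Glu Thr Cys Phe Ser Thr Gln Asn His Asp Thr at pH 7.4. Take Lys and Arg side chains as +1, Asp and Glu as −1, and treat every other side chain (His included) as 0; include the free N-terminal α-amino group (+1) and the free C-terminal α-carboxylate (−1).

-2

Positive (K, R): Lys10, Arg13 → +2.
Negative (D, E): Asp8, Asp15, Glu22, Asp31 → −4.
The N-terminus (+1) and C-terminus (−1) cancel.
Net charge = (+2) + (−4) = −2.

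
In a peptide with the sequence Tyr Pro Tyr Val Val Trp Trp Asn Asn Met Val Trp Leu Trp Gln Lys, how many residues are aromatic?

Phenylalanine (F), tryptophan (W), and tyrosine (Y) have aromatic ring side chains.
Matching residues: Tyr1, Tyr3, Trp6, Trp7, Trp12, Trp14.

6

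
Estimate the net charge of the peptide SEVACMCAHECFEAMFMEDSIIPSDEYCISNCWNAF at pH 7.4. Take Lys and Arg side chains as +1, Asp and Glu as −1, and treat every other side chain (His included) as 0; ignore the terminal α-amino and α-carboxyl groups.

-7

Positive (K, R): none → +0.
Negative (D, E): E2, E10, E13, E18, D19, D25, E26 → −7.
Net charge = (+0) + (−7) = −7.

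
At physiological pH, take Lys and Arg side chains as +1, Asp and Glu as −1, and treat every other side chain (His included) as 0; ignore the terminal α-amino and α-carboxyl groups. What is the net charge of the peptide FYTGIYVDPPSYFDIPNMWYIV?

-2

Positive (K, R): none → +0.
Negative (D, E): D8, D14 → −2.
Net charge = (+0) + (−2) = −2.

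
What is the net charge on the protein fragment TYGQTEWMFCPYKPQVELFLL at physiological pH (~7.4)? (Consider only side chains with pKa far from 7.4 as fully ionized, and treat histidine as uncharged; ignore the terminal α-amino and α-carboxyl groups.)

-1

At pH ~7.4 the Lys and Arg side chains are protonated (+1), the Asp and Glu side chains are deprotonated (−1), and with His taken as neutral all other side chains carry no charge.
Positive (K, R): K13 → +1.
Negative (D, E): E6, E17 → −2.
Net charge = (+1) + (−2) = −1.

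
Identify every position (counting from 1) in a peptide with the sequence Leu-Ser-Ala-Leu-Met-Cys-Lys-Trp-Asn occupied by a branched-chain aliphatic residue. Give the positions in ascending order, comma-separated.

The BCAAs are Val, Leu, and Ile — aliphatic side chains with a branch point.
Matching residues: Leu1, Leu4.

1, 4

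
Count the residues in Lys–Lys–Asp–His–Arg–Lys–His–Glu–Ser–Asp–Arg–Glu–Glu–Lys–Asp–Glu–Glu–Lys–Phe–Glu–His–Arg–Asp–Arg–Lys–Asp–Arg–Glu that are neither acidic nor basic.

Acidic: D, E. Basic: K, R, H. All other residues are neither.
Matching residues: Ser9, Phe19.

2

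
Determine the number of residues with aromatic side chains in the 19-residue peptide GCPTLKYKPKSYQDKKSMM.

2

Phenylalanine (F), tryptophan (W), and tyrosine (Y) have aromatic ring side chains.
Matching residues: Y7, Y12.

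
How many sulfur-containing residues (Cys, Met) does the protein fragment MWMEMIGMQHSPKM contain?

Matching residues: M1, M3, M5, M8, M14.

5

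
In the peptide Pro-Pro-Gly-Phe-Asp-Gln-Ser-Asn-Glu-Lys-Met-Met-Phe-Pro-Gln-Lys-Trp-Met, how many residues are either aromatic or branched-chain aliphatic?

Aromatic: F, W, Y. Branched-chain aliphatic: I, L, V.
Aromatic residues here: Phe4, Phe13, Trp17 (3).
Branched-chain aliphatic residues here: none (0).
The two groups share no amino acid, so total = 3 + 0 = 3.

3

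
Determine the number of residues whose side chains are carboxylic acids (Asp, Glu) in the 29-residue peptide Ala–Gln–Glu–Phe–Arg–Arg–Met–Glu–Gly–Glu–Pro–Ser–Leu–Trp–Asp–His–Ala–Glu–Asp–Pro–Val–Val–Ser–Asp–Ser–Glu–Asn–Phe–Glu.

Matching residues: Glu3, Glu8, Glu10, Asp15, Glu18, Asp19, Asp24, Glu26, Glu29.

9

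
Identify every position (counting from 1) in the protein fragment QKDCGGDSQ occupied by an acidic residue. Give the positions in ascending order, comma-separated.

3, 7

Matching residues: D3, D7.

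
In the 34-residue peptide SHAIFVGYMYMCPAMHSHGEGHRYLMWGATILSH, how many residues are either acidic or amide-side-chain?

1

Acidic: D, E. Amide-side-chain: N, Q.
Acidic residues here: E20 (1).
Amide-side-chain residues here: none (0).
The two groups share no amino acid, so total = 1 + 0 = 1.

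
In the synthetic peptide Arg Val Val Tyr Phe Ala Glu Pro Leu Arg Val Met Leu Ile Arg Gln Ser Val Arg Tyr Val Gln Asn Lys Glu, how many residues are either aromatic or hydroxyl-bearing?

4

Aromatic: F, W, Y. Hydroxyl-bearing: S, T, Y.
Aromatic residues here: Tyr4, Phe5, Tyr20 (3).
Hydroxyl-bearing residues here: Tyr4, Ser17, Tyr20 (3).
Y is in both groups, so the 2 Y residues must not be double-counted.
Total = 3 + 3 − 2 = 4.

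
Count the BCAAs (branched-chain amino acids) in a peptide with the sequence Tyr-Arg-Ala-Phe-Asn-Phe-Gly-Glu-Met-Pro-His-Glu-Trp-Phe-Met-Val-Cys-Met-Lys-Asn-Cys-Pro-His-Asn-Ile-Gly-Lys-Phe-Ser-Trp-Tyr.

2

Valine (V), leucine (L), and isoleucine (I) are the branched-chain amino acids.
Matching residues: Val16, Ile25.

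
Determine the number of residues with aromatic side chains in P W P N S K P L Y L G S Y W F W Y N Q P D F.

The aromatic amino acids are Phe (F, benzyl), Trp (W, indole), and Tyr (Y, phenol).
Matching residues: W2, Y9, Y13, W14, F15, W16, Y17, F22.

8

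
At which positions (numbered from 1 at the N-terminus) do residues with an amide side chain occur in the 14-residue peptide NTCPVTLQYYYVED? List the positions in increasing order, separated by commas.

Asparagine (N) and glutamine (Q) have uncharged amide side chains.
Matching residues: N1, Q8.

1, 8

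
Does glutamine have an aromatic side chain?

No

The aromatic amino acids are Phe (F, benzyl), Trp (W, indole), and Tyr (Y, phenol).
Glutamine is not in this group.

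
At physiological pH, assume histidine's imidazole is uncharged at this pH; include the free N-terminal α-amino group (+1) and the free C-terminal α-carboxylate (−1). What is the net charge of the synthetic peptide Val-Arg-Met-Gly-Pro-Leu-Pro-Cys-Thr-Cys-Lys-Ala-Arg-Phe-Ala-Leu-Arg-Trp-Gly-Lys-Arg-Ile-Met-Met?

+6

Near pH 7.4, K and R contribute +1 each, D and E contribute −1 each, and every other side chain (His included, as stated) is uncharged.
Positive (K, R): Arg2, Lys11, Arg13, Arg17, Lys20, Arg21 → +6.
Negative (D, E): none → −0.
The N-terminus (+1) and C-terminus (−1) cancel.
Net charge = (+6) + (−0) = +6.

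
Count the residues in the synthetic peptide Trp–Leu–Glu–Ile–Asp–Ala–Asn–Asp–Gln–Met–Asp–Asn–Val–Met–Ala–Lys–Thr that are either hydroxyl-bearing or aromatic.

2

Hydroxyl-bearing: S, T, Y. Aromatic: F, W, Y.
Hydroxyl-bearing residues here: Thr17 (1).
Aromatic residues here: Trp1 (1).
(Y belongs to both groups, but none appear in this sequence.) Total = 1 + 1 = 2.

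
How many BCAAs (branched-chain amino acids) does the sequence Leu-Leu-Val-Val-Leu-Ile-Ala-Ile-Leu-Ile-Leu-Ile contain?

11

Valine (V), leucine (L), and isoleucine (I) are the branched-chain amino acids.
Matching residues: Leu1, Leu2, Val3, Val4, Leu5, Ile6, Ile8, Leu9, Ile10, Leu11, Ile12.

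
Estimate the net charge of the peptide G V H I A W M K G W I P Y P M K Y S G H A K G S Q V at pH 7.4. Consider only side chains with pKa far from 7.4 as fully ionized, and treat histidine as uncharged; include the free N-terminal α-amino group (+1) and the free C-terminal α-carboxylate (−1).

+3

Near pH 7.4, K and R contribute +1 each, D and E contribute −1 each, and every other side chain (His included, as stated) is uncharged.
Positive (K, R): K8, K16, K22 → +3.
Negative (D, E): none → −0.
The N-terminus (+1) and C-terminus (−1) cancel.
Net charge = (+3) + (−0) = +3.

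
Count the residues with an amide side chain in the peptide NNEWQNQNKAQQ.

8

Asparagine (N) and glutamine (Q) have uncharged amide side chains.
Matching residues: N1, N2, Q5, N6, Q7, N8, Q11, Q12.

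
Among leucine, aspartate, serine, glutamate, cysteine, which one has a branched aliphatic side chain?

Valine (V), leucine (L), and isoleucine (I) are the branched-chain amino acids.
Of the listed options, only leucine belongs to this group.

leucine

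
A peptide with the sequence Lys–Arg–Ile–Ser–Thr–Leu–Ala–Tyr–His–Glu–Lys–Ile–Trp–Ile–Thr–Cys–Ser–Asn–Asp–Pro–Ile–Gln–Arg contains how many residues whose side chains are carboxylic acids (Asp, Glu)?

2

Matching residues: Glu10, Asp19.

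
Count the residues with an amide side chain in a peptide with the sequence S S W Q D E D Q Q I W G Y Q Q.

The amide-side-chain residues are Asn (N) and Gln (Q).
Matching residues: Q4, Q8, Q9, Q14, Q15.

5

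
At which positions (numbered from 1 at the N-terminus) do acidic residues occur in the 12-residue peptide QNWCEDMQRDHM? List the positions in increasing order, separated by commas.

5, 6, 10

Aspartate (D) and glutamate (E) have carboxylic-acid side chains and are the acidic amino acids.
Matching residues: E5, D6, D10.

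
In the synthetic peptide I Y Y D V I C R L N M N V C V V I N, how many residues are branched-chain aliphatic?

8

V, L, and I make up the branched-chain aliphatic group.
Matching residues: I1, V5, I6, L9, V13, V15, V16, I17.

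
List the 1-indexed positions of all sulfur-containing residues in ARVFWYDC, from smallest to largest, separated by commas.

Cysteine (C, thiol) and methionine (M, thioether) are the two sulfur-containing amino acids.
Matching residues: C8.

8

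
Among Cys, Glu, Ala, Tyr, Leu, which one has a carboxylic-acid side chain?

Glu

The acidic residues are Asp (D) and Glu (E), whose side chains end in a carboxylate group.
Of the listed options, only Glu belongs to this group.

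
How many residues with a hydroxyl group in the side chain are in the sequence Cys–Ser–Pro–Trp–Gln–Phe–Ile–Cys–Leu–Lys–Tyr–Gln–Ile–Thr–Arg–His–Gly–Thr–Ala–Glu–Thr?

5

Serine (S), threonine (T), and tyrosine (Y) each carry a hydroxyl group on the side chain.
Matching residues: Ser2, Tyr11, Thr14, Thr18, Thr21.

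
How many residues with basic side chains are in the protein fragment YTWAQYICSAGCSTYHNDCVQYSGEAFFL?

1

K, R, and H are the three residues with basic side chains (ε-amine, guanidinium, and imidazole respectively).
Matching residues: H16.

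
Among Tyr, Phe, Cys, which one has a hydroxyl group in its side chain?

The –OH-bearing residues are Ser, Thr (aliphatic alcohols), and Tyr (phenol).
Of the listed options, only Tyr belongs to this group.

Tyr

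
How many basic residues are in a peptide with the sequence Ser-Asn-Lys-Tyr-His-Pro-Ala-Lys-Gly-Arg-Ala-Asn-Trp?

4

Lysine (K), arginine (R), and histidine (H) have basic, nitrogen-containing side chains.
Matching residues: Lys3, His5, Lys8, Arg10.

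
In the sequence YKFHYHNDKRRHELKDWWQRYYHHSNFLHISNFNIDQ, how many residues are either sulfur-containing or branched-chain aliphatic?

Sulfur-containing: C, M. Branched-chain aliphatic: I, L, V.
Sulfur-containing residues here: none (0).
Branched-chain aliphatic residues here: L14, L28, I30, I35 (4).
The two groups share no amino acid, so total = 0 + 4 = 4.

4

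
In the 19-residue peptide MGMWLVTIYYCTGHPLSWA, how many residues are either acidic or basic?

1

Acidic: D, E. Basic: H, K, R.
Acidic residues here: none (0).
Basic residues here: H14 (1).
The two groups share no amino acid, so total = 0 + 1 = 1.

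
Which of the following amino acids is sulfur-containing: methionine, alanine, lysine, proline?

The sulfur-bearing residues are cysteine (–SH) and methionine (–S–CH₃).
Of the listed options, only methionine belongs to this group.

methionine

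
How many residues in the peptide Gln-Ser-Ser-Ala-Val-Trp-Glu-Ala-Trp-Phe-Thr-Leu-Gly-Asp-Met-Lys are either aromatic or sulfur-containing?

Aromatic: F, W, Y. Sulfur-containing: C, M.
Aromatic residues here: Trp6, Trp9, Phe10 (3).
Sulfur-containing residues here: Met15 (1).
The two groups share no amino acid, so total = 3 + 1 = 4.

4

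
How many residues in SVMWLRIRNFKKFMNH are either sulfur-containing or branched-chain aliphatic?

5

Sulfur-containing: C, M. Branched-chain aliphatic: I, L, V.
Sulfur-containing residues here: M3, M14 (2).
Branched-chain aliphatic residues here: V2, L5, I7 (3).
The two groups share no amino acid, so total = 2 + 3 = 5.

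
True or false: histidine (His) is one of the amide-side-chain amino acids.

The amide-side-chain residues are Asn (N) and Gln (Q).
Histidine is not in this group.

False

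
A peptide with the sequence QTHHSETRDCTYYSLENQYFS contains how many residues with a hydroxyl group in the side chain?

9

Serine (S), threonine (T), and tyrosine (Y) each carry a hydroxyl group on the side chain.
Matching residues: T2, S5, T7, T11, Y12, Y13, S14, Y19, S21.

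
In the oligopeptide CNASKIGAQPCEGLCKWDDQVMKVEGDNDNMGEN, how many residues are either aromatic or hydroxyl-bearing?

Aromatic: F, W, Y. Hydroxyl-bearing: S, T, Y.
Aromatic residues here: W17 (1).
Hydroxyl-bearing residues here: S4 (1).
(Y belongs to both groups, but none appear in this sequence.) Total = 1 + 1 = 2.

2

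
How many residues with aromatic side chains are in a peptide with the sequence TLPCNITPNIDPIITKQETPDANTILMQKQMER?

Phenylalanine (F), tryptophan (W), and tyrosine (Y) have aromatic ring side chains.
None of the 33 residues belong to this group.

0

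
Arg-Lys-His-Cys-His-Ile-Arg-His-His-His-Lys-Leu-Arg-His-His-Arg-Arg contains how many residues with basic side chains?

K, R, and H are the three residues with basic side chains (ε-amine, guanidinium, and imidazole respectively).
Matching residues: Arg1, Lys2, His3, His5, Arg7, His8, His9, His10, Lys11, Arg13, His14, His15, Arg16, Arg17.

14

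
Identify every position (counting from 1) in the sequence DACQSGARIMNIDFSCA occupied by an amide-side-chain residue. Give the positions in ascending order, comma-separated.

4, 11

Only N (asparagine) and Q (glutamine) carry a side-chain carboxamide.
Matching residues: Q4, N11.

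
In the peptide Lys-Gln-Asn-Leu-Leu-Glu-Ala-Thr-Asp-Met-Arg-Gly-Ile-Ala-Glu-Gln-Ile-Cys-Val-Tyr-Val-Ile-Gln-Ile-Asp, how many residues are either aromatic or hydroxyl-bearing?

Aromatic: F, W, Y. Hydroxyl-bearing: S, T, Y.
Aromatic residues here: Tyr20 (1).
Hydroxyl-bearing residues here: Thr8, Tyr20 (2).
Y is in both groups, so the 1 Y residue must not be double-counted.
Total = 1 + 2 − 1 = 2.

2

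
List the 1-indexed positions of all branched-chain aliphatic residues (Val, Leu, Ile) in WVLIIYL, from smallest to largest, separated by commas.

Matching residues: V2, L3, I4, I5, L7.

2, 3, 4, 5, 7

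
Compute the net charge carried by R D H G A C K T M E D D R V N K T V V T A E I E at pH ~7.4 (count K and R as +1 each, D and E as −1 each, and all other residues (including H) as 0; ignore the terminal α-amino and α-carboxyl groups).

Positive (K, R): R1, K7, R13, K16 → +4.
Negative (D, E): D2, E10, D11, D12, E22, E24 → −6.
Net charge = (+4) + (−6) = −2.

-2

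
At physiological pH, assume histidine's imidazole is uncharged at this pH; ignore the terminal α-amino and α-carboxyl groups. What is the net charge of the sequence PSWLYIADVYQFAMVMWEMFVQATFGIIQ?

-2

At pH ~7.4 the Lys and Arg side chains are protonated (+1), the Asp and Glu side chains are deprotonated (−1), and with His taken as neutral all other side chains carry no charge.
Positive (K, R): none → +0.
Negative (D, E): D8, E18 → −2.
Net charge = (+0) + (−2) = −2.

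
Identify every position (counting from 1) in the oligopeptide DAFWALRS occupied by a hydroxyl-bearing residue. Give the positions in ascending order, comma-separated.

S, T, and Y are the three residues with a side-chain hydroxyl.
Matching residues: S8.

8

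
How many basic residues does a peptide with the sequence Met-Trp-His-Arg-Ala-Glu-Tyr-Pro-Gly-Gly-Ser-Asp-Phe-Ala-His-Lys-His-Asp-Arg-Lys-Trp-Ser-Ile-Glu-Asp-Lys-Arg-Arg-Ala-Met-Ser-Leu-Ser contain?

10

The basic amino acids are Lys (K), Arg (R), and His (H).
Matching residues: His3, Arg4, His15, Lys16, His17, Arg19, Lys20, Lys26, Arg27, Arg28.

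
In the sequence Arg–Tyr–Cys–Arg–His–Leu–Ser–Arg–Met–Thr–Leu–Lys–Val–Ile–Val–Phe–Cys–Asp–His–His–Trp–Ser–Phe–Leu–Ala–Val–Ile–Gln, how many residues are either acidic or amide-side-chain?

2

Acidic: D, E. Amide-side-chain: N, Q.
Acidic residues here: Asp18 (1).
Amide-side-chain residues here: Gln28 (1).
The two groups share no amino acid, so total = 1 + 1 = 2.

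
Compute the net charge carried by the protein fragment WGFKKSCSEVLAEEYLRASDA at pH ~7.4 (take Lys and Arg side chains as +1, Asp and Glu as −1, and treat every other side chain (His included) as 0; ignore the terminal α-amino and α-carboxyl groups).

-1

Positive (K, R): K4, K5, R17 → +3.
Negative (D, E): E9, E13, E14, D20 → −4.
Net charge = (+3) + (−4) = −1.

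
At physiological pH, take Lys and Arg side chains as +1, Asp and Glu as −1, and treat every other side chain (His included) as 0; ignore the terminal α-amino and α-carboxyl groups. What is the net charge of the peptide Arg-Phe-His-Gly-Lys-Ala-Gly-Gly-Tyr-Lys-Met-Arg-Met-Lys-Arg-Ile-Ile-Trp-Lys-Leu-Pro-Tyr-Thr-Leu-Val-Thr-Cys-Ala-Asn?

+7

Positive (K, R): Arg1, Lys5, Lys10, Arg12, Lys14, Arg15, Lys19 → +7.
Negative (D, E): none → −0.
Net charge = (+7) + (−0) = +7.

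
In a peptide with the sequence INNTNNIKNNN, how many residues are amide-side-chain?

7

Asparagine (N) and glutamine (Q) have uncharged amide side chains.
Matching residues: N2, N3, N5, N6, N9, N10, N11.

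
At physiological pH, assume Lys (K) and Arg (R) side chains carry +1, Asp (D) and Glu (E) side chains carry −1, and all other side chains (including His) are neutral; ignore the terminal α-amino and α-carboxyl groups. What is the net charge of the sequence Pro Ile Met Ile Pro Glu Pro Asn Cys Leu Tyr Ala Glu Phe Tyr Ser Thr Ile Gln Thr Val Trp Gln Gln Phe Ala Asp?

Positive (K, R): none → +0.
Negative (D, E): Glu6, Glu13, Asp27 → −3.
Net charge = (+0) + (−3) = −3.

-3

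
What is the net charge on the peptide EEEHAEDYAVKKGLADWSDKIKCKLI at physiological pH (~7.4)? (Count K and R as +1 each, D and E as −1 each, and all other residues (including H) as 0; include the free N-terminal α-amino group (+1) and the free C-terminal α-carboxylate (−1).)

Positive (K, R): K11, K12, K20, K22, K24 → +5.
Negative (D, E): E1, E2, E3, E6, D7, D16, D19 → −7.
The N-terminus (+1) and C-terminus (−1) cancel.
Net charge = (+5) + (−7) = −2.

-2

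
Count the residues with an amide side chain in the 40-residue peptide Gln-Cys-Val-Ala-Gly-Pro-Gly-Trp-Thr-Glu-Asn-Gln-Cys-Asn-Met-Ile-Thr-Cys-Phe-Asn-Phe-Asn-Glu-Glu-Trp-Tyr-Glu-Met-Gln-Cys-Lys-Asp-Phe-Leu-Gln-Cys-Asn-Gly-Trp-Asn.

Only N (asparagine) and Q (glutamine) carry a side-chain carboxamide.
Matching residues: Gln1, Asn11, Gln12, Asn14, Asn20, Asn22, Gln29, Gln35, Asn37, Asn40.

10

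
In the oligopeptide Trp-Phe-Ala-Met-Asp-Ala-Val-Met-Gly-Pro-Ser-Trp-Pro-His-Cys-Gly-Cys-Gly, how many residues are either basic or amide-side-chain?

1

Basic: H, K, R. Amide-side-chain: N, Q.
Basic residues here: His14 (1).
Amide-side-chain residues here: none (0).
The two groups share no amino acid, so total = 1 + 0 = 1.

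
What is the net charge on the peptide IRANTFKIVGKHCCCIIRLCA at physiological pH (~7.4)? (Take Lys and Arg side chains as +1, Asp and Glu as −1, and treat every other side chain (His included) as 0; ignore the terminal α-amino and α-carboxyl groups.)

+4

Positive (K, R): R2, K7, K11, R18 → +4.
Negative (D, E): none → −0.
Net charge = (+4) + (−0) = +4.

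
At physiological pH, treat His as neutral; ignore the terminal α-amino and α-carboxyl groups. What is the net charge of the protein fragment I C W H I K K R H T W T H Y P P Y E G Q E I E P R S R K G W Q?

The side chains ionized at physiological pH are Lys/Arg (+1) and Asp/Glu (−1); with His treated as neutral, nothing else contributes.
Positive (K, R): K6, K7, R8, R25, R27, K28 → +6.
Negative (D, E): E18, E21, E23 → −3.
Net charge = (+6) + (−3) = +3.

+3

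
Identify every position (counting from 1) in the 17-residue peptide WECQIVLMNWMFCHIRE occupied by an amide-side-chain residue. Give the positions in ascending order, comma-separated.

4, 9

Only N (asparagine) and Q (glutamine) carry a side-chain carboxamide.
Matching residues: Q4, N9.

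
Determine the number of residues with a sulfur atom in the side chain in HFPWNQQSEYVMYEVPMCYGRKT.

3

Only Cys (C) and Met (M) have a sulfur atom in the side chain.
Matching residues: M12, M17, C18.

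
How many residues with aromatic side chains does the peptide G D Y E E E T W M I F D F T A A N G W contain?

Phenylalanine (F), tryptophan (W), and tyrosine (Y) have aromatic ring side chains.
Matching residues: Y3, W8, F11, F13, W19.

5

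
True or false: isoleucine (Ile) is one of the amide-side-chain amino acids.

False

Only N (asparagine) and Q (glutamine) carry a side-chain carboxamide.
Isoleucine is not in this group.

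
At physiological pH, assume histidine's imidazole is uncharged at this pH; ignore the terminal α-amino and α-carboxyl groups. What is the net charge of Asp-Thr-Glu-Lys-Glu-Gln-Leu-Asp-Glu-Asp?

-5

At pH ~7.4 the Lys and Arg side chains are protonated (+1), the Asp and Glu side chains are deprotonated (−1), and with His taken as neutral all other side chains carry no charge.
Positive (K, R): Lys4 → +1.
Negative (D, E): Asp1, Glu3, Glu5, Asp8, Glu9, Asp10 → −6.
Net charge = (+1) + (−6) = −5.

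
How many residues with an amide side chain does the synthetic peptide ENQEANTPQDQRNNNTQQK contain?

Only N (asparagine) and Q (glutamine) carry a side-chain carboxamide.
Matching residues: N2, Q3, N6, Q9, Q11, N13, N14, N15, Q17, Q18.

10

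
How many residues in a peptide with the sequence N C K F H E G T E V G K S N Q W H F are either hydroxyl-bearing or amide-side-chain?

Hydroxyl-bearing: S, T, Y. Amide-side-chain: N, Q.
Hydroxyl-bearing residues here: T8, S13 (2).
Amide-side-chain residues here: N1, N14, Q15 (3).
The two groups share no amino acid, so total = 2 + 3 = 5.

5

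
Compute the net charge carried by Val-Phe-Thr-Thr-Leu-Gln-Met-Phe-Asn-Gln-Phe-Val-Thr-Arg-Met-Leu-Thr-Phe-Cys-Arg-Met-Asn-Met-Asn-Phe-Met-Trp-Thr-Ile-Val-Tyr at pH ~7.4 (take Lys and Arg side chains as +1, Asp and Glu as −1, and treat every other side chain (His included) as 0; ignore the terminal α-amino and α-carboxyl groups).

+2

Positive (K, R): Arg14, Arg20 → +2.
Negative (D, E): none → −0.
Net charge = (+2) + (−0) = +2.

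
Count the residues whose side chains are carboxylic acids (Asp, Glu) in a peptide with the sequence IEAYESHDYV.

3

Matching residues: E2, E5, D8.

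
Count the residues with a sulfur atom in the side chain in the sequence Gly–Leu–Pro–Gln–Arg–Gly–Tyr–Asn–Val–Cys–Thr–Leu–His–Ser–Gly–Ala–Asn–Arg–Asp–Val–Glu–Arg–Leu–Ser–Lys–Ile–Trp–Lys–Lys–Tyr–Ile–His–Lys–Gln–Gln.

1

Cysteine (C, thiol) and methionine (M, thioether) are the two sulfur-containing amino acids.
Matching residues: Cys10.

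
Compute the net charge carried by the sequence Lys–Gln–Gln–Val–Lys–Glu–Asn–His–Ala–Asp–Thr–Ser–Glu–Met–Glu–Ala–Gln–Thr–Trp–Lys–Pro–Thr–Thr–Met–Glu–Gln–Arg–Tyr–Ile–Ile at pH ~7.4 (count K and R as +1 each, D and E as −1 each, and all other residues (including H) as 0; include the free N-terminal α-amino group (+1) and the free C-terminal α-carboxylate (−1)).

-1

Positive (K, R): Lys1, Lys5, Lys20, Arg27 → +4.
Negative (D, E): Glu6, Asp10, Glu13, Glu15, Glu25 → −5.
The N-terminus (+1) and C-terminus (−1) cancel.
Net charge = (+4) + (−5) = −1.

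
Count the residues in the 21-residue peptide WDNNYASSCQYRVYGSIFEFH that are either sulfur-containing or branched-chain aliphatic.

3

Sulfur-containing: C, M. Branched-chain aliphatic: I, L, V.
Sulfur-containing residues here: C9 (1).
Branched-chain aliphatic residues here: V13, I17 (2).
The two groups share no amino acid, so total = 1 + 2 = 3.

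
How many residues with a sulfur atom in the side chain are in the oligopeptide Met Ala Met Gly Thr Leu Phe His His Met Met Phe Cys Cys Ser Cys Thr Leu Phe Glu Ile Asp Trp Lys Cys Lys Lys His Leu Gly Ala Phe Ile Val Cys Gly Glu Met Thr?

10

Cysteine (C, thiol) and methionine (M, thioether) are the two sulfur-containing amino acids.
Matching residues: Met1, Met3, Met10, Met11, Cys13, Cys14, Cys16, Cys25, Cys35, Met38.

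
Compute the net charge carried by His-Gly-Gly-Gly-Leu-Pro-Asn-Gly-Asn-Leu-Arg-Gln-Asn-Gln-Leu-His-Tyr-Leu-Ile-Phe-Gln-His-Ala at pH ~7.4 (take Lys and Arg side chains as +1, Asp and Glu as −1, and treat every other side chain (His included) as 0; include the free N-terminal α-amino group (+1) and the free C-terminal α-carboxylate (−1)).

+1

Positive (K, R): Arg11 → +1.
Negative (D, E): none → −0.
The N-terminus (+1) and C-terminus (−1) cancel.
Net charge = (+1) + (−0) = +1.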